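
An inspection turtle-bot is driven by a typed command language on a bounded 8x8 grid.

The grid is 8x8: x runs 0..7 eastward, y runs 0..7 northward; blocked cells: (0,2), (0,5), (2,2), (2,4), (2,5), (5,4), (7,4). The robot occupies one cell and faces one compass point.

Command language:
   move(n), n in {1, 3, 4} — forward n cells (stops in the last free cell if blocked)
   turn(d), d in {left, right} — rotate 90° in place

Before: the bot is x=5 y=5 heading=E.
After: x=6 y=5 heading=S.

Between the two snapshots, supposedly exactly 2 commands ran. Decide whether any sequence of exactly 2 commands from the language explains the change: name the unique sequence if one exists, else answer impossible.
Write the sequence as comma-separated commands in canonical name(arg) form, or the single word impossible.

move(1), turn(right)

key: running turn(right) before move(1) would end elsewhere — order is forced
initial: x=5 y=5 heading=E
[1] after move(1): x=6 y=5 heading=E
[2] after turn(right): x=6 y=5 heading=S
uniquely the one of 25 2-step routes that fits.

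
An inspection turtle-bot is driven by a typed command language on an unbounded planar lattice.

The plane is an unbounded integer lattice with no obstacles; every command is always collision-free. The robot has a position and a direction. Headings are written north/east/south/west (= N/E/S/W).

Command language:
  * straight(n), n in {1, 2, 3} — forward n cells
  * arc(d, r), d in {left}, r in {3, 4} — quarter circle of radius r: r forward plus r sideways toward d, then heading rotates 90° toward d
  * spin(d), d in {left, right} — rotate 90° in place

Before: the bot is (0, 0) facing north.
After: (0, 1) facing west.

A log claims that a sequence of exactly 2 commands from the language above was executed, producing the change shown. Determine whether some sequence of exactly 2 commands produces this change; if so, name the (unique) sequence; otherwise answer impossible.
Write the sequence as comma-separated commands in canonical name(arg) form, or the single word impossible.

key: cell and facing (now W) both changed — the 2 commands mix motion and turning
t0: (0, 0) facing north
1. straight(1) → (0, 1) facing north
2. spin(left) → (0, 1) facing west
no other 2-command option fits: unique.

straight(1), spin(left)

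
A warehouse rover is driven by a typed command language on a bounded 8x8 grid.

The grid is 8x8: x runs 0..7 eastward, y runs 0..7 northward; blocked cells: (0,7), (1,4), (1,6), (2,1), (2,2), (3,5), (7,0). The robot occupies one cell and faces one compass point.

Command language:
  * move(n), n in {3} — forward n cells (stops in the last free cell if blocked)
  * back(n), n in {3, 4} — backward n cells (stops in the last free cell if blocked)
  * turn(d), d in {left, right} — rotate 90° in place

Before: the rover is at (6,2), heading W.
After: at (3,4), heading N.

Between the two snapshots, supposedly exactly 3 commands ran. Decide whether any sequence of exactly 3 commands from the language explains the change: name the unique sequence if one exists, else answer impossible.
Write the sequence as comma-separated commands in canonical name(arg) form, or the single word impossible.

move(3), turn(right), move(3)

key: the second move(3) is stopped early by the blocked cell at (3,5)
start: at (6,2), heading W
[1] after move(3): at (3,2), heading W
[2] after turn(right): at (3,2), heading N
[3] after move(3): at (3,4), heading N
no other 3-command option fits: unique.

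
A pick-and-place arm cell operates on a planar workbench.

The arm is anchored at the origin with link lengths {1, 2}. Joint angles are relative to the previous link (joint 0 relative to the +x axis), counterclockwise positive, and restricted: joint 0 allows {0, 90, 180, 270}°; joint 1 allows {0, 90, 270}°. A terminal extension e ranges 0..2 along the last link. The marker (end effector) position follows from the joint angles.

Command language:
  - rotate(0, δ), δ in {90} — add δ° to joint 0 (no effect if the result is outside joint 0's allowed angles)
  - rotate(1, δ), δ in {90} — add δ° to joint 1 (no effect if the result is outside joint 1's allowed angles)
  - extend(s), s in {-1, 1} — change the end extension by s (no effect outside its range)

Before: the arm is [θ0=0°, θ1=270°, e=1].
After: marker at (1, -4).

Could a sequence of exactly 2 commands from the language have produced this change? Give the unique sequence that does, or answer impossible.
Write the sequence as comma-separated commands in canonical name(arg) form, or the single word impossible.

extend(1), extend(1)

t0: [θ0=0°, θ1=270°, e=1]
step 1 (extend(1)): [θ0=0°, θ1=270°, e=2]
step 2 (extend(1)): [θ0=0°, θ1=270°, e=2]
no rival 2-sequence matches.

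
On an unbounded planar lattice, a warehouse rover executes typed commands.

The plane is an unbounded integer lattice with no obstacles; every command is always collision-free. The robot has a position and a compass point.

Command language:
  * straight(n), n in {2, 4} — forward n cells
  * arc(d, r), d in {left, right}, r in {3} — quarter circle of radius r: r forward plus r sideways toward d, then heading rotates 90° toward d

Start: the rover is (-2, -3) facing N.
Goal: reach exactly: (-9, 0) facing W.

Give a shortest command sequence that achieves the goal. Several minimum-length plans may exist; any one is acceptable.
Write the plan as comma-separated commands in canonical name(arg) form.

arc(left, 3), straight(4)

from: (-2, -3) facing N
step 1 (arc(left, 3)): (-5, 0) facing W
step 2 (straight(4)): (-9, 0) facing W
no 1-step plan works, so 2 is optimal.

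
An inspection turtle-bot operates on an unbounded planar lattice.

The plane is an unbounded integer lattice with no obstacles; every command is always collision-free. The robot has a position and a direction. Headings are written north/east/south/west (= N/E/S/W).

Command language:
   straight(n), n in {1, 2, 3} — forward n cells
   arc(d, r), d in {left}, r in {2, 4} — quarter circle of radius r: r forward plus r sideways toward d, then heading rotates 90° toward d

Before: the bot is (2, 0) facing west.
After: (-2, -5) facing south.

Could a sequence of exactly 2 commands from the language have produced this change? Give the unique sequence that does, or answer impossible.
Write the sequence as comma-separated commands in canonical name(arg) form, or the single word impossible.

arc(left, 4), straight(1)

key: order matters: swapping arc(left, 4) and straight(1) lands elsewhere
t0: (2, 0) facing west
step 1 (arc(left, 4)): (-2, -4) facing south
step 2 (straight(1)): (-2, -5) facing south
uniquely the one of 25 2-step routes that fits.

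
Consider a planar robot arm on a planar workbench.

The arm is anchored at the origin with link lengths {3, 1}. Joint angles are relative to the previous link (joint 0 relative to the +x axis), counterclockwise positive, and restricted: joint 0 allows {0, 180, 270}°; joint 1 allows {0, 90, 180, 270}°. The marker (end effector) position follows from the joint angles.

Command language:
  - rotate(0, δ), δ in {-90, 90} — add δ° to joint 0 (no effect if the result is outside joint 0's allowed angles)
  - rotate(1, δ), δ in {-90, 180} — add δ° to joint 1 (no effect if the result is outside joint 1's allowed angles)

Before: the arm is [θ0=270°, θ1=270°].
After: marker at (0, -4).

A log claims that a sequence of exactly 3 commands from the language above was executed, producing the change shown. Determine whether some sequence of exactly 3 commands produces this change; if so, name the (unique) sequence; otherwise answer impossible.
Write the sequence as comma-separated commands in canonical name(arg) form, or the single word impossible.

rotate(1, -90), rotate(1, -90), rotate(1, -90)

t0: [θ0=270°, θ1=270°]
t=1 rotate(1, -90) ⇒ [θ0=270°, θ1=180°]
t=2 rotate(1, -90) ⇒ [θ0=270°, θ1=90°]
t=3 rotate(1, -90) ⇒ [θ0=270°, θ1=0°]
no other 3-command option fits: unique.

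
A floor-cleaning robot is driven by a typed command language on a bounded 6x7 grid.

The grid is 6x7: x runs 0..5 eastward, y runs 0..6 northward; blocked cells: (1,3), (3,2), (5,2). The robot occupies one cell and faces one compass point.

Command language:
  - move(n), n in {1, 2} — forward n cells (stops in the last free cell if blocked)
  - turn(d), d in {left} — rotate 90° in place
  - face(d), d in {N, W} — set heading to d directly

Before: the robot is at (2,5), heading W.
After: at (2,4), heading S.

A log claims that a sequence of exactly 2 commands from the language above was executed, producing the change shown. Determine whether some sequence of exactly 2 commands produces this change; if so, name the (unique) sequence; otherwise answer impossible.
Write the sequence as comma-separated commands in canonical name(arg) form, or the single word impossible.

key: cell and facing (now S) both changed — the 2 commands mix motion and turning
t0: at (2,5), heading W
step 1 (turn(left)): at (2,5), heading S
step 2 (move(1)): at (2,4), heading S
no other 2-command option fits: unique.

turn(left), move(1)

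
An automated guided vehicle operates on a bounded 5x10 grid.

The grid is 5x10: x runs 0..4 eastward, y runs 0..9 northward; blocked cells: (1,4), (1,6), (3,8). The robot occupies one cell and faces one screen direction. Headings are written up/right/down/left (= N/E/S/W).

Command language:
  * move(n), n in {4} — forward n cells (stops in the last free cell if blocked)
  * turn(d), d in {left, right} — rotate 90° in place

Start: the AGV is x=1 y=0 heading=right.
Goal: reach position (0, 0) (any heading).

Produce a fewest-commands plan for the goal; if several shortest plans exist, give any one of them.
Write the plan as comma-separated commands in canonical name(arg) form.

turn(right), turn(right), move(4)

begin: x=1 y=0 heading=right
step 1 (turn(right)): x=1 y=0 heading=down
step 2 (turn(right)): x=1 y=0 heading=left
step 3 (move(4)): x=0 y=0 heading=left
shorter routes all fall short; 3 is best.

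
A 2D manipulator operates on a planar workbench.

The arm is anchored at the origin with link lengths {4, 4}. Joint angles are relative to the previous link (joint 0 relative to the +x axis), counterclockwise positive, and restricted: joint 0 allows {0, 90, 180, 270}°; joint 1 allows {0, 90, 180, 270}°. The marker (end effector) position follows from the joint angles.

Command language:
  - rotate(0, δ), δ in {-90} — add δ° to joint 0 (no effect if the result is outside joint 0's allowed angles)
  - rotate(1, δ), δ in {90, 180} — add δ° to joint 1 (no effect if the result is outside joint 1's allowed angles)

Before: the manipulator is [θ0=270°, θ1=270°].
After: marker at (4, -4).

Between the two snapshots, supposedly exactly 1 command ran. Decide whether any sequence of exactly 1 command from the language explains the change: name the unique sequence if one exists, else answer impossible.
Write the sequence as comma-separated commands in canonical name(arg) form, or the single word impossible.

begin: [θ0=270°, θ1=270°]
t=1 rotate(1, 180) ⇒ [θ0=270°, θ1=90°]
all 3 alternatives checked — unique.

rotate(1, 180)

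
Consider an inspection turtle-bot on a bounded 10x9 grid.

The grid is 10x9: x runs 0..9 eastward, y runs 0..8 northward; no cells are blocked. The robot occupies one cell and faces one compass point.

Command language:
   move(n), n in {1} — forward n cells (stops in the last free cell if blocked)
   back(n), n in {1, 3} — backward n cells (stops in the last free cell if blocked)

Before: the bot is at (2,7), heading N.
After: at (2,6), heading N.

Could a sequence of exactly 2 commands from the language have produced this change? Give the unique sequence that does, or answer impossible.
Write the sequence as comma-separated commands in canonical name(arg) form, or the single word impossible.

all 9 sequences checked — none match.

impossible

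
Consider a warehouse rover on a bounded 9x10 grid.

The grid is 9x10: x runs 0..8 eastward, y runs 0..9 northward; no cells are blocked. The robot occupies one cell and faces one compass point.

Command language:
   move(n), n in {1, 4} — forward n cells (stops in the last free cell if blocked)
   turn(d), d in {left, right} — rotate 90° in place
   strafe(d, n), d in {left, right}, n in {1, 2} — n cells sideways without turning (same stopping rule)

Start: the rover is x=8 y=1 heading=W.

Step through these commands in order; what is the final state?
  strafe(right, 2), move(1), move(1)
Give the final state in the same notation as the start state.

start: x=8 y=1 heading=W
step 1 (strafe(right, 2)): x=8 y=3 heading=W
step 2 (move(1)): x=7 y=3 heading=W
step 3 (move(1)): x=6 y=3 heading=W

x=6 y=3 heading=W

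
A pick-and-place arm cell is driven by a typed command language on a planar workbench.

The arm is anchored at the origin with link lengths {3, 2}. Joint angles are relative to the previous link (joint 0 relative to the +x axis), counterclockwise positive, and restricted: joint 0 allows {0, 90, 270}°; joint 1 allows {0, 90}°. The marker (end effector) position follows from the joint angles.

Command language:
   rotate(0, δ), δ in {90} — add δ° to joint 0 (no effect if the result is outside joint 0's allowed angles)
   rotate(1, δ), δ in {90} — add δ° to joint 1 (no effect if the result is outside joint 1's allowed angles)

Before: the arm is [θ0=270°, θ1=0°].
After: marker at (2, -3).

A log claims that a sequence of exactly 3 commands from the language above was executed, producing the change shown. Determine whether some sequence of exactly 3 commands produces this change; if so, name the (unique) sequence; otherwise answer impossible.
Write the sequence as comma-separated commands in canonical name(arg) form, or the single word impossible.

rotate(1, 90), rotate(1, 90), rotate(1, 90)

start: [θ0=270°, θ1=0°]
t=1 rotate(1, 90) ⇒ [θ0=270°, θ1=90°]
t=2 rotate(1, 90) ⇒ [θ0=270°, θ1=90°]
t=3 rotate(1, 90) ⇒ [θ0=270°, θ1=90°]
uniquely the one of 8 3-step routes that fits.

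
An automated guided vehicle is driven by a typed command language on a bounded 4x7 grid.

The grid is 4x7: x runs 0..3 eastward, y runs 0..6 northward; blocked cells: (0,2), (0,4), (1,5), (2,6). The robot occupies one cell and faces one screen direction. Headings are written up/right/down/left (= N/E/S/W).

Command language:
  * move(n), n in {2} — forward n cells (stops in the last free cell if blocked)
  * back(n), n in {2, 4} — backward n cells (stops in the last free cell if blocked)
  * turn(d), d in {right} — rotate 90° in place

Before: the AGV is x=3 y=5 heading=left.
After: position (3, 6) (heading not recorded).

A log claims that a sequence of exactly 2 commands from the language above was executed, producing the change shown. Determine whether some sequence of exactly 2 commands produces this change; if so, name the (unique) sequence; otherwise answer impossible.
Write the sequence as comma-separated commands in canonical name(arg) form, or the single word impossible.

turn(right), move(2)

key: running move(2) before turn(right) would end elsewhere — order is forced
initial: x=3 y=5 heading=left
[1] after turn(right): x=3 y=5 heading=up
[2] after move(2): x=3 y=6 heading=up
all 16 alternatives checked — unique.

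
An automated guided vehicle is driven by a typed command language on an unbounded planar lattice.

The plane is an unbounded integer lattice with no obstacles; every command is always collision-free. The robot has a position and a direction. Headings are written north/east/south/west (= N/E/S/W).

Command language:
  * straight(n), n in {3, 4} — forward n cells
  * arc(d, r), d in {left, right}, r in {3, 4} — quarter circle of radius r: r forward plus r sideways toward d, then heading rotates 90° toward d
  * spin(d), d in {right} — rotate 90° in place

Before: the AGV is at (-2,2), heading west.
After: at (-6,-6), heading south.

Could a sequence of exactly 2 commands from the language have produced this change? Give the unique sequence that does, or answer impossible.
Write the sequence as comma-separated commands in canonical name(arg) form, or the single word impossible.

key: running straight(4) before arc(left, 4) would end elsewhere — order is forced
t0: at (-2,2), heading west
t=1 arc(left, 4) ⇒ at (-6,-2), heading south
t=2 straight(4) ⇒ at (-6,-6), heading south
no other 2-command option fits: unique.

arc(left, 4), straight(4)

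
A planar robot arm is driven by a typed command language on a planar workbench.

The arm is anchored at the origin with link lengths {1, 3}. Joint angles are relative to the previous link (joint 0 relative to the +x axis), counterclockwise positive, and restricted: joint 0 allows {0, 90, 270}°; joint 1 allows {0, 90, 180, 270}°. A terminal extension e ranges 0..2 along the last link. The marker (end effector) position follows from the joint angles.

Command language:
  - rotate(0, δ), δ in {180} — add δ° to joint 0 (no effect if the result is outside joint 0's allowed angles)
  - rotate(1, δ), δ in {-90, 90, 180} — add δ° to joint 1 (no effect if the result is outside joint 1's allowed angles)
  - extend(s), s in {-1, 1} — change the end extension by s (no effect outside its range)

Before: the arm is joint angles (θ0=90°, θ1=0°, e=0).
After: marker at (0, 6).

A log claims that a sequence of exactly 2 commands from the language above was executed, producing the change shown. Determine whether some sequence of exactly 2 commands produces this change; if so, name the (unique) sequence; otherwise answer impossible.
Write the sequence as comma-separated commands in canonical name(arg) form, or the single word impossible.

start: joint angles (θ0=90°, θ1=0°, e=0)
step 1 (extend(1)): joint angles (θ0=90°, θ1=0°, e=1)
step 2 (extend(1)): joint angles (θ0=90°, θ1=0°, e=2)
no rival 2-sequence matches.

extend(1), extend(1)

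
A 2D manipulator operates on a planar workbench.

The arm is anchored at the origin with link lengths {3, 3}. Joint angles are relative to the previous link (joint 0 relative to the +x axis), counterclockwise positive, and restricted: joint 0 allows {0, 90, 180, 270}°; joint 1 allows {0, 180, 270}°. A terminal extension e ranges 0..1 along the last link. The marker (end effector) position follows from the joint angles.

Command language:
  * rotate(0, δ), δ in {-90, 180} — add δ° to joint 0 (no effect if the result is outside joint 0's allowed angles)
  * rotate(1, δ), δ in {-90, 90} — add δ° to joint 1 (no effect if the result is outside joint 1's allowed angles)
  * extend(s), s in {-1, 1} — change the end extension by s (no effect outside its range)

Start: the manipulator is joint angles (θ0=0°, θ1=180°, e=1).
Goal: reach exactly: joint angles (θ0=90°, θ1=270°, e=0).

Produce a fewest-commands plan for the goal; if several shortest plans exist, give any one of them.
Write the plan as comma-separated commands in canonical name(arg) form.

initial: joint angles (θ0=0°, θ1=180°, e=1)
t=1 rotate(0, -90) ⇒ joint angles (θ0=270°, θ1=180°, e=1)
t=2 rotate(1, 90) ⇒ joint angles (θ0=270°, θ1=270°, e=1)
t=3 extend(-1) ⇒ joint angles (θ0=270°, θ1=270°, e=0)
t=4 rotate(0, 180) ⇒ joint angles (θ0=90°, θ1=270°, e=0)
shorter routes all fall short; 4 is best.

rotate(0, -90), rotate(1, 90), extend(-1), rotate(0, 180)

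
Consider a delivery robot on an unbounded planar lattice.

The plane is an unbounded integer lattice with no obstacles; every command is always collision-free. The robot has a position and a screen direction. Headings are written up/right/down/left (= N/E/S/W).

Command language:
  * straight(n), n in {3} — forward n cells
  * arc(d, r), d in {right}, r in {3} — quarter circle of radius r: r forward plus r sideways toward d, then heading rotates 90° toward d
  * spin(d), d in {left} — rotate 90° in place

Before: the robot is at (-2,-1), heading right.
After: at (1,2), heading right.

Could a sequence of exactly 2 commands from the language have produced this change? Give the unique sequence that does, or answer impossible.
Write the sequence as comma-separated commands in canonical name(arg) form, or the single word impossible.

key: order matters: swapping spin(left) and arc(right, 3) lands elsewhere
start: at (-2,-1), heading right
1. spin(left) → at (-2,-1), heading up
2. arc(right, 3) → at (1,2), heading right
all 9 alternatives checked — unique.

spin(left), arc(right, 3)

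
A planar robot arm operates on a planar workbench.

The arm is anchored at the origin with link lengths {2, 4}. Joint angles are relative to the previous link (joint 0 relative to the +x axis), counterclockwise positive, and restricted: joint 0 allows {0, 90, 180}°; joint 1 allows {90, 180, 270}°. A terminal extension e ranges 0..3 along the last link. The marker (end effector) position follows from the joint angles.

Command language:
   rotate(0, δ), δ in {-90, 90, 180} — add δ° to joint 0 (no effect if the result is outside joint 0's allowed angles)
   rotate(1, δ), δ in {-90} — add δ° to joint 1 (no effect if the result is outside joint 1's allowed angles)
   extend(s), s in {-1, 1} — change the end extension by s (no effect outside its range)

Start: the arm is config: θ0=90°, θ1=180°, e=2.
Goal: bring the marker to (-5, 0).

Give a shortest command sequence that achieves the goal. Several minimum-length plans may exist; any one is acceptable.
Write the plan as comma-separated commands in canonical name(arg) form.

t0: config: θ0=90°, θ1=180°, e=2
step 1 (rotate(0, -90)): config: θ0=0°, θ1=180°, e=2
step 2 (extend(1)): config: θ0=0°, θ1=180°, e=3
nothing shorter than 2 reaches the goal.

rotate(0, -90), extend(1)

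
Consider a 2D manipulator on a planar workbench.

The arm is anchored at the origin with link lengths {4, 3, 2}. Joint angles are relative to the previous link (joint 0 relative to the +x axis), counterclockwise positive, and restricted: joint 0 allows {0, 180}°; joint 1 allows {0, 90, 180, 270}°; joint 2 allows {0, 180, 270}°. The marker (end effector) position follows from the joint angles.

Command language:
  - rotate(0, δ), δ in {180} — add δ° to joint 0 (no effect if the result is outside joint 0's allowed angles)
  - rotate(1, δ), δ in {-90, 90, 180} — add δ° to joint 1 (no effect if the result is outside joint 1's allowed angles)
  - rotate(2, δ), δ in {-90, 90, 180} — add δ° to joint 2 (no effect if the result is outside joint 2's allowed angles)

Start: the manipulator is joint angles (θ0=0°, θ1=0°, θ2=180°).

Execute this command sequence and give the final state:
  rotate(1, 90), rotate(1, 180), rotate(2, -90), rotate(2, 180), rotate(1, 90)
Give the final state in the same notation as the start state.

t0: joint angles (θ0=0°, θ1=0°, θ2=180°)
[1] after rotate(1, 90): joint angles (θ0=0°, θ1=90°, θ2=180°)
[2] after rotate(1, 180): joint angles (θ0=0°, θ1=270°, θ2=180°)
[3] after rotate(2, -90): joint angles (θ0=0°, θ1=270°, θ2=180°)
[4] after rotate(2, 180): joint angles (θ0=0°, θ1=270°, θ2=0°)
[5] after rotate(1, 90): joint angles (θ0=0°, θ1=0°, θ2=0°)

joint angles (θ0=0°, θ1=0°, θ2=0°)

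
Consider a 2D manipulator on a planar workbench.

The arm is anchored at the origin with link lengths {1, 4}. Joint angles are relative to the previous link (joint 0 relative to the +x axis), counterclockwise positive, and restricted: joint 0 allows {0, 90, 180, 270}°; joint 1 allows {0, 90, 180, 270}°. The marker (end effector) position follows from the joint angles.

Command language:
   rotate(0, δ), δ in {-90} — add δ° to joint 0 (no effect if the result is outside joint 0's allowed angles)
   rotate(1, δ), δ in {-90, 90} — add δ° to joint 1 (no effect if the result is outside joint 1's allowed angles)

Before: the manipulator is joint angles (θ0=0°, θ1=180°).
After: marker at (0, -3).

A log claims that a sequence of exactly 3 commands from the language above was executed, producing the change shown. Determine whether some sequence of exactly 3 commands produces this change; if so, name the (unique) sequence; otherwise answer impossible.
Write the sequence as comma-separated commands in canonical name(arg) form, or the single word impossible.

rotate(0, -90), rotate(0, -90), rotate(0, -90)

initial: joint angles (θ0=0°, θ1=180°)
[1] after rotate(0, -90): joint angles (θ0=270°, θ1=180°)
[2] after rotate(0, -90): joint angles (θ0=180°, θ1=180°)
[3] after rotate(0, -90): joint angles (θ0=90°, θ1=180°)
no other 3-command option fits: unique.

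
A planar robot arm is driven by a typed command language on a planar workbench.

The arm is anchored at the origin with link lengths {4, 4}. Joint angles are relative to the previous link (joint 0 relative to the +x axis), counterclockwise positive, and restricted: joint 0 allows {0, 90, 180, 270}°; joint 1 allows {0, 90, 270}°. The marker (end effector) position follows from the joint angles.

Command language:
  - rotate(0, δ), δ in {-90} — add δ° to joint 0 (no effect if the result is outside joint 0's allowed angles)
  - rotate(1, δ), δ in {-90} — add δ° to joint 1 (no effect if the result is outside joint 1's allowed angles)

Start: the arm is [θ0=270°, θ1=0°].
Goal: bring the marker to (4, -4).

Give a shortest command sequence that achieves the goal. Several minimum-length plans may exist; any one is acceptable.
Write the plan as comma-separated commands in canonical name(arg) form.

t0: [θ0=270°, θ1=0°]
[1] after rotate(0, -90): [θ0=180°, θ1=0°]
[2] after rotate(0, -90): [θ0=90°, θ1=0°]
[3] after rotate(0, -90): [θ0=0°, θ1=0°]
[4] after rotate(1, -90): [θ0=0°, θ1=270°]
nothing shorter than 4 reaches the goal.

rotate(0, -90), rotate(0, -90), rotate(0, -90), rotate(1, -90)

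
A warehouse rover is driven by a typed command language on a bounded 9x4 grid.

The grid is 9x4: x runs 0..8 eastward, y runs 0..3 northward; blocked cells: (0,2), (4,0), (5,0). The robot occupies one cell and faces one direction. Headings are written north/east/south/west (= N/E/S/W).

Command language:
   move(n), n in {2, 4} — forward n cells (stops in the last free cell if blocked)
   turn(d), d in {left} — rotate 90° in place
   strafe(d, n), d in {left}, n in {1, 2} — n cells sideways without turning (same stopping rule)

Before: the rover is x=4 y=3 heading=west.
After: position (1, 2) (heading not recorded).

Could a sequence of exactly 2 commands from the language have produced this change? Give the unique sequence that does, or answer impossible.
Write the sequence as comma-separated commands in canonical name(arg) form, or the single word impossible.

strafe(left, 1), move(4)

key: move(4) is stopped early by the blocked cell at (0,2)
begin: x=4 y=3 heading=west
t=1 strafe(left, 1) ⇒ x=4 y=2 heading=west
t=2 move(4) ⇒ x=1 y=2 heading=west
no other 2-command option fits: unique.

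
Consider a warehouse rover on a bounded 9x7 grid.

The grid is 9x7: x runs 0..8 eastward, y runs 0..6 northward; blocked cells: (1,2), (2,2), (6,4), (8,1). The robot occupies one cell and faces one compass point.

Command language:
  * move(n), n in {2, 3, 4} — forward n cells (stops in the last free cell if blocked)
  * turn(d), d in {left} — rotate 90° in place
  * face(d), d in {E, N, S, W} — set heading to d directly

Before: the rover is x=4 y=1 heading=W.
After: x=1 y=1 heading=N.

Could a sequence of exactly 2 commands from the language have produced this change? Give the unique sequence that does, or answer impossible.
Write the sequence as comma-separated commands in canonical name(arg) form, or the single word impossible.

key: cell and facing (now N) both changed — the 2 commands mix motion and turning
t0: x=4 y=1 heading=W
t=1 move(3) ⇒ x=1 y=1 heading=W
t=2 face(N) ⇒ x=1 y=1 heading=N
no rival 2-sequence matches.

move(3), face(N)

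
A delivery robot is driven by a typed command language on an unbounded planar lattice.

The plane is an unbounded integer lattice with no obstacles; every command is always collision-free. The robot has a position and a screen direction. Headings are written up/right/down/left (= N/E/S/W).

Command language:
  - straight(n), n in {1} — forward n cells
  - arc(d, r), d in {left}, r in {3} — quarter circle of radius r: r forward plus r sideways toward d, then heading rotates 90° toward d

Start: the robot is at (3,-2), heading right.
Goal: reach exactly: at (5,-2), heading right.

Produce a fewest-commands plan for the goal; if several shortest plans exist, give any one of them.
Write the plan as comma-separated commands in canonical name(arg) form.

straight(1), straight(1)

from: at (3,-2), heading right
t=1 straight(1) ⇒ at (4,-2), heading right
t=2 straight(1) ⇒ at (5,-2), heading right
no 1-step plan works, so 2 is optimal.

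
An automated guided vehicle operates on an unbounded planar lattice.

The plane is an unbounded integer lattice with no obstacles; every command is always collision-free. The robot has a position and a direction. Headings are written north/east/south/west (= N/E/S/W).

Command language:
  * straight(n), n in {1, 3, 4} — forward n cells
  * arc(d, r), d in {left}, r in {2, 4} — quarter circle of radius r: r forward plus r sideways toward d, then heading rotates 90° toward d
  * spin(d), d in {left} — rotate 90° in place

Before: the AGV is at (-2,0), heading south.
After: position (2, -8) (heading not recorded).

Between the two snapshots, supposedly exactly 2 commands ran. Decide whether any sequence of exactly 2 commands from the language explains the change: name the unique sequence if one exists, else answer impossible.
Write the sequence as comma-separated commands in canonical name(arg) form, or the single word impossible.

key: order matters: swapping straight(4) and arc(left, 4) lands elsewhere
start: at (-2,0), heading south
[1] after straight(4): at (-2,-4), heading south
[2] after arc(left, 4): at (2,-8), heading east
no rival 2-sequence matches.

straight(4), arc(left, 4)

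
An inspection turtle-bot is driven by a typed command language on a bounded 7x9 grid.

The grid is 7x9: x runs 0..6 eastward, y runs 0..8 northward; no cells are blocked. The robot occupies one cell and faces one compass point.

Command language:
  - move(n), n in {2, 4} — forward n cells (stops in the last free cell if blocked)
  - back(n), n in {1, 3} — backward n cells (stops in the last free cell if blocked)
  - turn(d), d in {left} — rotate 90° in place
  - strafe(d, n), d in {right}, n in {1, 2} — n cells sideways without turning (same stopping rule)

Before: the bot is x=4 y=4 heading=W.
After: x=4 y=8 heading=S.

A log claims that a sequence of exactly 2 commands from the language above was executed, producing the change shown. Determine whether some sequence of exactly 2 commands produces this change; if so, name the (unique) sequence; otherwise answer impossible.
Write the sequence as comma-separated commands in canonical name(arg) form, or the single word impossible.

checked all 2-command options: none fits.

impossible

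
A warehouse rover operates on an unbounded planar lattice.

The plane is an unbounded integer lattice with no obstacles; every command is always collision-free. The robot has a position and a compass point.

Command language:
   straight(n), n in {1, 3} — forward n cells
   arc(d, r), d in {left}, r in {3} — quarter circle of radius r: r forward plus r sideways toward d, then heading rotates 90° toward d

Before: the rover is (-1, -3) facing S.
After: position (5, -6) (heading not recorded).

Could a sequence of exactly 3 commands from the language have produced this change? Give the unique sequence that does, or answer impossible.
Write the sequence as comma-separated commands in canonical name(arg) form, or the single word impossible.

straight(3), arc(left, 3), arc(left, 3)

key: running arc(left, 3) before straight(3) would end elsewhere — order is forced
from: (-1, -3) facing S
step 1 (straight(3)): (-1, -6) facing S
step 2 (arc(left, 3)): (2, -9) facing E
step 3 (arc(left, 3)): (5, -6) facing N
no other 3-command option fits: unique.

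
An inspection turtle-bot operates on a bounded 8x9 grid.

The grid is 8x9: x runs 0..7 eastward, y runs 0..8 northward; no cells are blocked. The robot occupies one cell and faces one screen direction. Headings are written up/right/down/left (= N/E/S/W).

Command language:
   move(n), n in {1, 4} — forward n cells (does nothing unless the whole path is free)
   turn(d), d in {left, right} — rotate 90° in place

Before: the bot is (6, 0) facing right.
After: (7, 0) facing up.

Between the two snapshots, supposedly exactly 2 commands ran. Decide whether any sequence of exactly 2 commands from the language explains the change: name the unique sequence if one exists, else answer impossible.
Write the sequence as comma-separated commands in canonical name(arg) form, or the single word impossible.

key: cell and facing (now N) both changed — the 2 commands mix motion and turning
start: (6, 0) facing right
1. move(1) → (7, 0) facing right
2. turn(left) → (7, 0) facing up
no rival 2-sequence matches.

move(1), turn(left)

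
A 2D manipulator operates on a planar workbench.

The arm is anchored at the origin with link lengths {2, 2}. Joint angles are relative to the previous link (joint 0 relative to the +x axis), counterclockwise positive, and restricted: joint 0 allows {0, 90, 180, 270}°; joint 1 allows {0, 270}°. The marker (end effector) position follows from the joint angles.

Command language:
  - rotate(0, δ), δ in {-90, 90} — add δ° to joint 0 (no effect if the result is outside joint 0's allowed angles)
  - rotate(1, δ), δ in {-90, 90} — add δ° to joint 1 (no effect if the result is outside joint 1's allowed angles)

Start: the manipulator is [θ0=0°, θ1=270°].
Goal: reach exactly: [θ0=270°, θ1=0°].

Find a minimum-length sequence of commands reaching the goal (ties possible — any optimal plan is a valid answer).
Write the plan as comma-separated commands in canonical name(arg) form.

rotate(1, 90), rotate(0, -90)

t0: [θ0=0°, θ1=270°]
[1] after rotate(1, 90): [θ0=0°, θ1=0°]
[2] after rotate(0, -90): [θ0=270°, θ1=0°]
minimal: 2 command(s), checked below 2.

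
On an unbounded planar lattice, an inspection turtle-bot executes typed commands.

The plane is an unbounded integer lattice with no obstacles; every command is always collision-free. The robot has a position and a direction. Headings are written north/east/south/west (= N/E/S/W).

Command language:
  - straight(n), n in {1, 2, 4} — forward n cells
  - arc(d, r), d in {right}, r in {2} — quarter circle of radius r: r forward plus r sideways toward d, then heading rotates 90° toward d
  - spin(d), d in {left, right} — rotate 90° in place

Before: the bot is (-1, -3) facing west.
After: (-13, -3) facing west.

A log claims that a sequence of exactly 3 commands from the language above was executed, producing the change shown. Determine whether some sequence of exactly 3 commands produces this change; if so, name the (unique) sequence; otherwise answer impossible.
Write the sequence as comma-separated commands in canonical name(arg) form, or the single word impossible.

key: still facing W at the end — nothing in the sequence rotates
from: (-1, -3) facing west
step 1 (straight(4)): (-5, -3) facing west
step 2 (straight(4)): (-9, -3) facing west
step 3 (straight(4)): (-13, -3) facing west
no rival 3-sequence matches.

straight(4), straight(4), straight(4)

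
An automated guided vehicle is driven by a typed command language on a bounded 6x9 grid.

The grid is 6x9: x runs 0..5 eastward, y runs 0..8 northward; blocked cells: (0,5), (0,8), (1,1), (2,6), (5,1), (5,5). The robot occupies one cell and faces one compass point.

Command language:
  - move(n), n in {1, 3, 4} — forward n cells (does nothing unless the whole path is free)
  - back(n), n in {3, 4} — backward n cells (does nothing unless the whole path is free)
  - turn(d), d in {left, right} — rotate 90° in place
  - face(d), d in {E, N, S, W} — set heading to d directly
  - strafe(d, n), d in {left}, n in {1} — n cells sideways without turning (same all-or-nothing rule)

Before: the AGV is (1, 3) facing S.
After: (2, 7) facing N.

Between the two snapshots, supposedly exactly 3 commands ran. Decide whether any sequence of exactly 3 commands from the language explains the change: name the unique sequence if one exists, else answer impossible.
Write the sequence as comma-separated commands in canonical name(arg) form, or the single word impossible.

key: order matters: swapping back(4) and face(N) lands elsewhere
initial: (1, 3) facing S
t=1 back(4) ⇒ (1, 7) facing S
t=2 strafe(left, 1) ⇒ (2, 7) facing S
t=3 face(N) ⇒ (2, 7) facing N
all 1728 alternatives checked — unique.

back(4), strafe(left, 1), face(N)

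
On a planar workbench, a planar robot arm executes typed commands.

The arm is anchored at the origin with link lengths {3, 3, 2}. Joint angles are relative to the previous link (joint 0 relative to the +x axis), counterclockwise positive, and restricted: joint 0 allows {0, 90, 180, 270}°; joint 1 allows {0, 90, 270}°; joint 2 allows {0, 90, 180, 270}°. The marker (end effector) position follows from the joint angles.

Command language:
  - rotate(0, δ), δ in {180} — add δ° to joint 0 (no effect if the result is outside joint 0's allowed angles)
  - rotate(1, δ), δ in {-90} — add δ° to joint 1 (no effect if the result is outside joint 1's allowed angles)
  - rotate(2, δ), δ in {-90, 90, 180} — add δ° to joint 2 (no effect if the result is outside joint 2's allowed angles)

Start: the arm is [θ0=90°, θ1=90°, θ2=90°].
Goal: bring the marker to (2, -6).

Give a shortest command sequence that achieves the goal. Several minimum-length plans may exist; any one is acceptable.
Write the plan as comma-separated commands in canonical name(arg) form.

rotate(1, -90), rotate(0, 180)

begin: [θ0=90°, θ1=90°, θ2=90°]
step 1 (rotate(1, -90)): [θ0=90°, θ1=0°, θ2=90°]
step 2 (rotate(0, 180)): [θ0=270°, θ1=0°, θ2=90°]
no 1-step plan works, so 2 is optimal.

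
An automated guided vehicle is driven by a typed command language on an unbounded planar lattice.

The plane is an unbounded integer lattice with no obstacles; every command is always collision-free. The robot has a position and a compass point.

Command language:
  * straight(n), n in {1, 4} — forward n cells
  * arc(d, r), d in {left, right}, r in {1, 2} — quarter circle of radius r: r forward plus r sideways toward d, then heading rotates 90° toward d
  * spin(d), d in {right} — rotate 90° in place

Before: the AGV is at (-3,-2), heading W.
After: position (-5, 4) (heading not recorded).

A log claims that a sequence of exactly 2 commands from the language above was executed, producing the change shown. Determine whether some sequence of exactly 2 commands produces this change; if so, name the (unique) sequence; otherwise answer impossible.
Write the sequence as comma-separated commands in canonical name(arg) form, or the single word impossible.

arc(right, 2), straight(4)

key: running straight(4) before arc(right, 2) would end elsewhere — order is forced
begin: at (-3,-2), heading W
1. arc(right, 2) → at (-5,0), heading N
2. straight(4) → at (-5,4), heading N
all 49 alternatives checked — unique.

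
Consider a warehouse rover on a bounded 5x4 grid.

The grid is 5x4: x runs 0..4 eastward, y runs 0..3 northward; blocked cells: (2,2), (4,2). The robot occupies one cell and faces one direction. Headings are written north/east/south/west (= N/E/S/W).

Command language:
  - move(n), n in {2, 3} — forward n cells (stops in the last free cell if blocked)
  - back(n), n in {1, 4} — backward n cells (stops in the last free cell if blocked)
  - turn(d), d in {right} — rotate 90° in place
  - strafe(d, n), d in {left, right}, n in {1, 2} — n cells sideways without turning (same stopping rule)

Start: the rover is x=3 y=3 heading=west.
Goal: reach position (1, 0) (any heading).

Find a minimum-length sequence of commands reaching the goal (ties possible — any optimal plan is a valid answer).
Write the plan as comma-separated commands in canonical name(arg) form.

turn(right), strafe(left, 2), back(4)

initial: x=3 y=3 heading=west
t=1 turn(right) ⇒ x=3 y=3 heading=north
t=2 strafe(left, 2) ⇒ x=1 y=3 heading=north
t=3 back(4) ⇒ x=1 y=0 heading=north
nothing shorter than 3 reaches the goal.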